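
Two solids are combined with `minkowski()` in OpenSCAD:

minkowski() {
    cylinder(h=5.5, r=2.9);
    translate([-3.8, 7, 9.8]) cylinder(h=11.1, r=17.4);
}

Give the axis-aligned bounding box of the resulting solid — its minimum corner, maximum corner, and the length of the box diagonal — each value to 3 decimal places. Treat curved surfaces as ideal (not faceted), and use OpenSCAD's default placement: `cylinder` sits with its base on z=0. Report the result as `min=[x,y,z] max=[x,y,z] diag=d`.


min=[-24.100,-13.300,9.800] max=[16.500,27.300,26.400] diag=59.769

A = translate([-3.8, 7, 9.8]) cylinder(h=11.1, r=17.4) → bbox [-21.2,-10.4,9.8] .. [13.6,24.4,20.9]
B = cylinder(h=5.5, r=2.9) → bbox [-2.9,-2.9,0] .. [2.9,2.9,5.5]
lo = A.lo+B.lo = [-21.2-2.9, -10.4-2.9, 9.8+0] = [-24.100,-13.300,9.800]
hi = A.hi+B.hi = [13.6+2.9, 24.4+2.9, 20.9+5.5] = [16.500,27.300,26.400]
diag = √(40.6²+40.6²+16.6²) = √3572.28 = 59.769


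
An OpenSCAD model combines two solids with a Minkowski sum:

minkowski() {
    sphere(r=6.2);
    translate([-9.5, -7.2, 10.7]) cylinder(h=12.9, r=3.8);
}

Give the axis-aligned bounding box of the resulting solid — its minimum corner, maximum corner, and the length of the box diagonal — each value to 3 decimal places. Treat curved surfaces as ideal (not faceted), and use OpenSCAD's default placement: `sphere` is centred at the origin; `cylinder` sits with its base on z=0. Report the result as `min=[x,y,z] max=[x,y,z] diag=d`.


A = translate([-9.5, -7.2, 10.7]) cylinder(h=12.9, r=3.8) → bbox [-13.3,-11,10.7] .. [-5.7,-3.4,23.6]
B = sphere(r=6.2) → bbox [-6.2,-6.2,-6.2] .. [6.2,6.2,6.2]
lo = A.lo+B.lo = [-13.3-6.2, -11-6.2, 10.7-6.2] = [-19.500,-17.200,4.500]
hi = A.hi+B.hi = [-5.7+6.2, -3.4+6.2, 23.6+6.2] = [0.500,2.800,29.800]
diag = √(20²+20²+25.3²) = √1440.09 = 37.949

min=[-19.500,-17.200,4.500] max=[0.500,2.800,29.800] diag=37.949


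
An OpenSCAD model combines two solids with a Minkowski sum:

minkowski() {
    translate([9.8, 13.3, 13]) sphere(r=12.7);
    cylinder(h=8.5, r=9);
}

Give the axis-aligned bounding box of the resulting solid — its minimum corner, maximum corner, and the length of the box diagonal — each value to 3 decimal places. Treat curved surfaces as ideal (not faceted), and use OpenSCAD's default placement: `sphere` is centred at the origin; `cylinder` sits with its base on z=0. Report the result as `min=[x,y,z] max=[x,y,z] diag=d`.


A = translate([9.8, 13.3, 13]) sphere(r=12.7) → bbox [-2.9,0.6,0.3] .. [22.5,26,25.7]
B = cylinder(h=8.5, r=9) → bbox [-9,-9,0] .. [9,9,8.5]
lo = A.lo+B.lo = [-2.9-9, 0.6-9, 0.3+0] = [-11.900,-8.400,0.300]
hi = A.hi+B.hi = [22.5+9, 26+9, 25.7+8.5] = [31.500,35.000,34.200]
diag = √(43.4²+43.4²+33.9²) = √4916.33 = 70.117

min=[-11.900,-8.400,0.300] max=[31.500,35.000,34.200] diag=70.117


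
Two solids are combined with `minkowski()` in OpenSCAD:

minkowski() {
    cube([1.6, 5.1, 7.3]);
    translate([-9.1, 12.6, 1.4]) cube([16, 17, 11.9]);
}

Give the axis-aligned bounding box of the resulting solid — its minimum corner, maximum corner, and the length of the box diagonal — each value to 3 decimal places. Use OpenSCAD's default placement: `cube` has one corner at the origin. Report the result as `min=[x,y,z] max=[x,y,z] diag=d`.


A = translate([-9.1, 12.6, 1.4]) cube([16, 17, 11.9]) → bbox [-9.1,12.6,1.4] .. [6.9,29.6,13.3]
B = cube([1.6, 5.1, 7.3]) → bbox [0,0,0] .. [1.6,5.1,7.3]
lo = A.lo+B.lo = [-9.1+0, 12.6+0, 1.4+0] = [-9.100,12.600,1.400]
hi = A.hi+B.hi = [6.9+1.6, 29.6+5.1, 13.3+7.3] = [8.500,34.700,20.600]
diag = √(17.6²+22.1²+19.2²) = √1166.81 = 34.159

min=[-9.100,12.600,1.400] max=[8.500,34.700,20.600] diag=34.159


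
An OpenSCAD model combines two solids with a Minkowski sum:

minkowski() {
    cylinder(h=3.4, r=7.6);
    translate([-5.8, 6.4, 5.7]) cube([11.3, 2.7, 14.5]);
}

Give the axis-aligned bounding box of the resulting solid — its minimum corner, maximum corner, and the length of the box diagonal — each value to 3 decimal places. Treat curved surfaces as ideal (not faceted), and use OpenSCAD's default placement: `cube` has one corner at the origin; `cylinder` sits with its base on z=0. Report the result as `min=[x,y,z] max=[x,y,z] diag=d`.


A = translate([-5.8, 6.4, 5.7]) cube([11.3, 2.7, 14.5]) → bbox [-5.8,6.4,5.7] .. [5.5,9.1,20.2]
B = cylinder(h=3.4, r=7.6) → bbox [-7.6,-7.6,0] .. [7.6,7.6,3.4]
lo = A.lo+B.lo = [-5.8-7.6, 6.4-7.6, 5.7+0] = [-13.400,-1.200,5.700]
hi = A.hi+B.hi = [5.5+7.6, 9.1+7.6, 20.2+3.4] = [13.100,16.700,23.600]
diag = √(26.5²+17.9²+17.9²) = √1343.07 = 36.648

min=[-13.400,-1.200,5.700] max=[13.100,16.700,23.600] diag=36.648


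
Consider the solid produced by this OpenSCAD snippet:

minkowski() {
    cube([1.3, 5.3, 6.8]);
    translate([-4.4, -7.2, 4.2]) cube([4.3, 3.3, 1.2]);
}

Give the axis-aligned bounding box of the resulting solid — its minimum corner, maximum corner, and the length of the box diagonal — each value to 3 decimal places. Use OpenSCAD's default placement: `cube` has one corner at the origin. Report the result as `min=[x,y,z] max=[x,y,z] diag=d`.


A = translate([-4.4, -7.2, 4.2]) cube([4.3, 3.3, 1.2]) → bbox [-4.4,-7.2,4.2] .. [-0.1,-3.9,5.4]
B = cube([1.3, 5.3, 6.8]) → bbox [0,0,0] .. [1.3,5.3,6.8]
lo = A.lo+B.lo = [-4.4+0, -7.2+0, 4.2+0] = [-4.400,-7.200,4.200]
hi = A.hi+B.hi = [-0.1+1.3, -3.9+5.3, 5.4+6.8] = [1.200,1.400,12.200]
diag = √(5.6²+8.6²+8²) = √169.32 = 13.012

min=[-4.400,-7.200,4.200] max=[1.200,1.400,12.200] diag=13.012


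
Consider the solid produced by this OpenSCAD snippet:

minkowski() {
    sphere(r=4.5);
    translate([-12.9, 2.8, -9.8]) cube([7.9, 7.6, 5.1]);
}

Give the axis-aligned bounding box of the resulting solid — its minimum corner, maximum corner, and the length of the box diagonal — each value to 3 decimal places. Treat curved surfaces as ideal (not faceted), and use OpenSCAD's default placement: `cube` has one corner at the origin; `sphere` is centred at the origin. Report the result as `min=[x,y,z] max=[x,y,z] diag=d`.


min=[-17.400,-1.700,-14.300] max=[-0.500,14.900,-0.200] diag=27.568

A = translate([-12.9, 2.8, -9.8]) cube([7.9, 7.6, 5.1]) → bbox [-12.9,2.8,-9.8] .. [-5,10.4,-4.7]
B = sphere(r=4.5) → bbox [-4.5,-4.5,-4.5] .. [4.5,4.5,4.5]
lo = A.lo+B.lo = [-12.9-4.5, 2.8-4.5, -9.8-4.5] = [-17.400,-1.700,-14.300]
hi = A.hi+B.hi = [-5+4.5, 10.4+4.5, -4.7+4.5] = [-0.500,14.900,-0.200]
diag = √(16.9²+16.6²+14.1²) = √759.98 = 27.568


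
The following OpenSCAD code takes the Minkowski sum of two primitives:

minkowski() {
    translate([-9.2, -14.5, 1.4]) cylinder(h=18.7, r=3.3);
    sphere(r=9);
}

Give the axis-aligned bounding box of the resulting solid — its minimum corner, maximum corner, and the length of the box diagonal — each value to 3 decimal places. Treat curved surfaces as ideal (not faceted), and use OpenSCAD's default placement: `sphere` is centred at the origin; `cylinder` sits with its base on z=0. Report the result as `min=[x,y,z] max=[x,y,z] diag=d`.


min=[-21.500,-26.800,-7.600] max=[3.100,-2.200,29.100] diag=50.569

A = translate([-9.2, -14.5, 1.4]) cylinder(h=18.7, r=3.3) → bbox [-12.5,-17.8,1.4] .. [-5.9,-11.2,20.1]
B = sphere(r=9) → bbox [-9,-9,-9] .. [9,9,9]
lo = A.lo+B.lo = [-12.5-9, -17.8-9, 1.4-9] = [-21.500,-26.800,-7.600]
hi = A.hi+B.hi = [-5.9+9, -11.2+9, 20.1+9] = [3.100,-2.200,29.100]
diag = √(24.6²+24.6²+36.7²) = √2557.21 = 50.569


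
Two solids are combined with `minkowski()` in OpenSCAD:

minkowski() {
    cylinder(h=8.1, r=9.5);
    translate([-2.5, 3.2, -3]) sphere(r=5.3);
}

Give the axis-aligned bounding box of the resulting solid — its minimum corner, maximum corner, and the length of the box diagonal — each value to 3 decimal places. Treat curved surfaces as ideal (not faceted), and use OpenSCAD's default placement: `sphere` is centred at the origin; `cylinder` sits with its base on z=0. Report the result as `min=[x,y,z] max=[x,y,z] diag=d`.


A = translate([-2.5, 3.2, -3]) sphere(r=5.3) → bbox [-7.8,-2.1,-8.3] .. [2.8,8.5,2.3]
B = cylinder(h=8.1, r=9.5) → bbox [-9.5,-9.5,0] .. [9.5,9.5,8.1]
lo = A.lo+B.lo = [-7.8-9.5, -2.1-9.5, -8.3+0] = [-17.300,-11.600,-8.300]
hi = A.hi+B.hi = [2.8+9.5, 8.5+9.5, 2.3+8.1] = [12.300,18.000,10.400]
diag = √(29.6²+29.6²+18.7²) = √2102.01 = 45.848

min=[-17.300,-11.600,-8.300] max=[12.300,18.000,10.400] diag=45.848


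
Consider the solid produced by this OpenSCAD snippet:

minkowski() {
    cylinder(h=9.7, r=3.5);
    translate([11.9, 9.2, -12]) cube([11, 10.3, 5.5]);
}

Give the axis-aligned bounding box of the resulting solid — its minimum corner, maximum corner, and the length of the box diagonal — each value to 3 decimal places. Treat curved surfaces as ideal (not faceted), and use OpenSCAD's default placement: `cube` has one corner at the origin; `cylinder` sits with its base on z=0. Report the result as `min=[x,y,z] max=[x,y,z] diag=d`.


A = translate([11.9, 9.2, -12]) cube([11, 10.3, 5.5]) → bbox [11.9,9.2,-12] .. [22.9,19.5,-6.5]
B = cylinder(h=9.7, r=3.5) → bbox [-3.5,-3.5,0] .. [3.5,3.5,9.7]
lo = A.lo+B.lo = [11.9-3.5, 9.2-3.5, -12+0] = [8.400,5.700,-12.000]
hi = A.hi+B.hi = [22.9+3.5, 19.5+3.5, -6.5+9.7] = [26.400,23.000,3.200]
diag = √(18²+17.3²+15.2²) = √854.33 = 29.229

min=[8.400,5.700,-12.000] max=[26.400,23.000,3.200] diag=29.229


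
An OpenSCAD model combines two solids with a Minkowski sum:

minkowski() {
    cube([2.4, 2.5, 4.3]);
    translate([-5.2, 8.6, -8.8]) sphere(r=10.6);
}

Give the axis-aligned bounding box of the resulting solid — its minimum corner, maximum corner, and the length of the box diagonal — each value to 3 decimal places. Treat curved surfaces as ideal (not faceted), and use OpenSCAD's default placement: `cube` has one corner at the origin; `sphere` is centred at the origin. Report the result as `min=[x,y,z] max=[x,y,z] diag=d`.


A = translate([-5.2, 8.6, -8.8]) sphere(r=10.6) → bbox [-15.8,-2,-19.4] .. [5.4,19.2,1.8]
B = cube([2.4, 2.5, 4.3]) → bbox [0,0,0] .. [2.4,2.5,4.3]
lo = A.lo+B.lo = [-15.8+0, -2+0, -19.4+0] = [-15.800,-2.000,-19.400]
hi = A.hi+B.hi = [5.4+2.4, 19.2+2.5, 1.8+4.3] = [7.800,21.700,6.100]
diag = √(23.6²+23.7²+25.5²) = √1768.9 = 42.058

min=[-15.800,-2.000,-19.400] max=[7.800,21.700,6.100] diag=42.058


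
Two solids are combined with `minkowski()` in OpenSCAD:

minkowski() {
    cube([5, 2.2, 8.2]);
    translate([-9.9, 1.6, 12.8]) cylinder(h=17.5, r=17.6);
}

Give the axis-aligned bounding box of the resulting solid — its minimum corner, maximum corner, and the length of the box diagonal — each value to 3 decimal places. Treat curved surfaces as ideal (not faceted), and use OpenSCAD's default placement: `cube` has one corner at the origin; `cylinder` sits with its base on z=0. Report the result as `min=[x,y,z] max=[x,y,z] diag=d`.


min=[-27.500,-16.000,12.800] max=[12.700,21.400,38.500] diag=60.624

A = translate([-9.9, 1.6, 12.8]) cylinder(h=17.5, r=17.6) → bbox [-27.5,-16,12.8] .. [7.7,19.2,30.3]
B = cube([5, 2.2, 8.2]) → bbox [0,0,0] .. [5,2.2,8.2]
lo = A.lo+B.lo = [-27.5+0, -16+0, 12.8+0] = [-27.500,-16.000,12.800]
hi = A.hi+B.hi = [7.7+5, 19.2+2.2, 30.3+8.2] = [12.700,21.400,38.500]
diag = √(40.2²+37.4²+25.7²) = √3675.29 = 60.624


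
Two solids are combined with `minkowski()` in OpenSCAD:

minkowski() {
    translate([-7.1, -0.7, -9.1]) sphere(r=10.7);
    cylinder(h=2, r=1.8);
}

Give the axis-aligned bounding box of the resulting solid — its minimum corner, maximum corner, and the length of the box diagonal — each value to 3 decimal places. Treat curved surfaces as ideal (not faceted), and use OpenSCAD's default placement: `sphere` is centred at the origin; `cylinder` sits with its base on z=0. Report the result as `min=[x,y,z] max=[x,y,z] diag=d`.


A = translate([-7.1, -0.7, -9.1]) sphere(r=10.7) → bbox [-17.8,-11.4,-19.8] .. [3.6,10,1.6]
B = cylinder(h=2, r=1.8) → bbox [-1.8,-1.8,0] .. [1.8,1.8,2]
lo = A.lo+B.lo = [-17.8-1.8, -11.4-1.8, -19.8+0] = [-19.600,-13.200,-19.800]
hi = A.hi+B.hi = [3.6+1.8, 10+1.8, 1.6+2] = [5.400,11.800,3.600]
diag = √(25²+25²+23.4²) = √1797.56 = 42.398

min=[-19.600,-13.200,-19.800] max=[5.400,11.800,3.600] diag=42.398


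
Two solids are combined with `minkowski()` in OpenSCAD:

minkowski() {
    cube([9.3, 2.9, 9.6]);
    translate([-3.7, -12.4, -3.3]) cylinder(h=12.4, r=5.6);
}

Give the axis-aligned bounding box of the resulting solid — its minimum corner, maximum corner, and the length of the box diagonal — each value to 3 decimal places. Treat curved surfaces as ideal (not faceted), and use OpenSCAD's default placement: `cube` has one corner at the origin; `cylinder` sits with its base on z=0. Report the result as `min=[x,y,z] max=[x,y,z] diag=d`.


A = translate([-3.7, -12.4, -3.3]) cylinder(h=12.4, r=5.6) → bbox [-9.3,-18,-3.3] .. [1.9,-6.8,9.1]
B = cube([9.3, 2.9, 9.6]) → bbox [0,0,0] .. [9.3,2.9,9.6]
lo = A.lo+B.lo = [-9.3+0, -18+0, -3.3+0] = [-9.300,-18.000,-3.300]
hi = A.hi+B.hi = [1.9+9.3, -6.8+2.9, 9.1+9.6] = [11.200,-3.900,18.700]
diag = √(20.5²+14.1²+22²) = √1103.06 = 33.212

min=[-9.300,-18.000,-3.300] max=[11.200,-3.900,18.700] diag=33.212


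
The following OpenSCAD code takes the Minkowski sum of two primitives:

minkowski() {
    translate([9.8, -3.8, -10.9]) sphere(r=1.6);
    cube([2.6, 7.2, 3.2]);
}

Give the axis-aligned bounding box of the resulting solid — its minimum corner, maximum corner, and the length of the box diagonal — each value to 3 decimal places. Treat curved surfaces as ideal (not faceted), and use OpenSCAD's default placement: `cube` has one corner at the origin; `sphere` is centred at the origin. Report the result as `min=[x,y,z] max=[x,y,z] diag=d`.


A = translate([9.8, -3.8, -10.9]) sphere(r=1.6) → bbox [8.2,-5.4,-12.5] .. [11.4,-2.2,-9.3]
B = cube([2.6, 7.2, 3.2]) → bbox [0,0,0] .. [2.6,7.2,3.2]
lo = A.lo+B.lo = [8.2+0, -5.4+0, -12.5+0] = [8.200,-5.400,-12.500]
hi = A.hi+B.hi = [11.4+2.6, -2.2+7.2, -9.3+3.2] = [14.000,5.000,-6.100]
diag = √(5.8²+10.4²+6.4²) = √182.76 = 13.519

min=[8.200,-5.400,-12.500] max=[14.000,5.000,-6.100] diag=13.519


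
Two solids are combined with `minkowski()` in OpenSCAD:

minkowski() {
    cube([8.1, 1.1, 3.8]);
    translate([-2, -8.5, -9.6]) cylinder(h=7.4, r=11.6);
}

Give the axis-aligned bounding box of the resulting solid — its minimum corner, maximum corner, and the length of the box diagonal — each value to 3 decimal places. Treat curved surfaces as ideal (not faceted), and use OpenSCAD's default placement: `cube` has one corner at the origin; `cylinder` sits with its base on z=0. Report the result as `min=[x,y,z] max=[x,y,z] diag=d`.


A = translate([-2, -8.5, -9.6]) cylinder(h=7.4, r=11.6) → bbox [-13.6,-20.1,-9.6] .. [9.6,3.1,-2.2]
B = cube([8.1, 1.1, 3.8]) → bbox [0,0,0] .. [8.1,1.1,3.8]
lo = A.lo+B.lo = [-13.6+0, -20.1+0, -9.6+0] = [-13.600,-20.100,-9.600]
hi = A.hi+B.hi = [9.6+8.1, 3.1+1.1, -2.2+3.8] = [17.700,4.200,1.600]
diag = √(31.3²+24.3²+11.2²) = √1695.62 = 41.178

min=[-13.600,-20.100,-9.600] max=[17.700,4.200,1.600] diag=41.178


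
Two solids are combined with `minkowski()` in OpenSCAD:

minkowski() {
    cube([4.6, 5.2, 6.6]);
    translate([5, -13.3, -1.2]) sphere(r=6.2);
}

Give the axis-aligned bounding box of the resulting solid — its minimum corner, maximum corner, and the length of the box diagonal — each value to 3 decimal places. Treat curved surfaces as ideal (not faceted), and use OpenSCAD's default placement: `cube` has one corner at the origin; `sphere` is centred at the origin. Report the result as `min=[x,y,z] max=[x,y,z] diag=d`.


min=[-1.200,-19.500,-7.400] max=[15.800,-1.900,11.600] diag=30.980

A = translate([5, -13.3, -1.2]) sphere(r=6.2) → bbox [-1.2,-19.5,-7.4] .. [11.2,-7.1,5]
B = cube([4.6, 5.2, 6.6]) → bbox [0,0,0] .. [4.6,5.2,6.6]
lo = A.lo+B.lo = [-1.2+0, -19.5+0, -7.4+0] = [-1.200,-19.500,-7.400]
hi = A.hi+B.hi = [11.2+4.6, -7.1+5.2, 5+6.6] = [15.800,-1.900,11.600]
diag = √(17²+17.6²+19²) = √959.76 = 30.980


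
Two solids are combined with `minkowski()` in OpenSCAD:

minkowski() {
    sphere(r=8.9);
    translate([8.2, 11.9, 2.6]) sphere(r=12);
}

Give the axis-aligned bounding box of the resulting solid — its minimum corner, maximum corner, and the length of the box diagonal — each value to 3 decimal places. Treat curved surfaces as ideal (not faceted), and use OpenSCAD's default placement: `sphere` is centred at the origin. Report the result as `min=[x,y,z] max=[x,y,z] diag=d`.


min=[-12.700,-9.000,-18.300] max=[29.100,32.800,23.500] diag=72.400

A = translate([8.2, 11.9, 2.6]) sphere(r=12) → bbox [-3.8,-0.1,-9.4] .. [20.2,23.9,14.6]
B = sphere(r=8.9) → bbox [-8.9,-8.9,-8.9] .. [8.9,8.9,8.9]
lo = A.lo+B.lo = [-3.8-8.9, -0.1-8.9, -9.4-8.9] = [-12.700,-9.000,-18.300]
hi = A.hi+B.hi = [20.2+8.9, 23.9+8.9, 14.6+8.9] = [29.100,32.800,23.500]
diag = √(41.8²+41.8²+41.8²) = √5241.72 = 72.400


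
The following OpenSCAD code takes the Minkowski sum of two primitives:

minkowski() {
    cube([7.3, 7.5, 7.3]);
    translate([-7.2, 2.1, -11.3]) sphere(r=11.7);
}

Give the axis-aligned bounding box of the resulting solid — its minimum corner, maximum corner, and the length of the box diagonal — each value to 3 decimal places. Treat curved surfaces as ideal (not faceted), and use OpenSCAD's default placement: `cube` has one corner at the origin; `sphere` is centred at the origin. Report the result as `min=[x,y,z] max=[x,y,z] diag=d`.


min=[-18.900,-9.600,-23.000] max=[11.800,21.300,7.700] diag=53.290

A = translate([-7.2, 2.1, -11.3]) sphere(r=11.7) → bbox [-18.9,-9.6,-23] .. [4.5,13.8,0.4]
B = cube([7.3, 7.5, 7.3]) → bbox [0,0,0] .. [7.3,7.5,7.3]
lo = A.lo+B.lo = [-18.9+0, -9.6+0, -23+0] = [-18.900,-9.600,-23.000]
hi = A.hi+B.hi = [4.5+7.3, 13.8+7.5, 0.4+7.3] = [11.800,21.300,7.700]
diag = √(30.7²+30.9²+30.7²) = √2839.79 = 53.290


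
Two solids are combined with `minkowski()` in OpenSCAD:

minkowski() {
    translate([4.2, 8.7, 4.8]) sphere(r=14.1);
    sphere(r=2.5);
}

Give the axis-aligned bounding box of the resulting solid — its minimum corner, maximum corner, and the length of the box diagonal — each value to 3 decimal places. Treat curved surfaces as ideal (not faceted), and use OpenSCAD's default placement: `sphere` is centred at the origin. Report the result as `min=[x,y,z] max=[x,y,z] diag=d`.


min=[-12.400,-7.900,-11.800] max=[20.800,25.300,21.400] diag=57.504

A = translate([4.2, 8.7, 4.8]) sphere(r=14.1) → bbox [-9.9,-5.4,-9.3] .. [18.3,22.8,18.9]
B = sphere(r=2.5) → bbox [-2.5,-2.5,-2.5] .. [2.5,2.5,2.5]
lo = A.lo+B.lo = [-9.9-2.5, -5.4-2.5, -9.3-2.5] = [-12.400,-7.900,-11.800]
hi = A.hi+B.hi = [18.3+2.5, 22.8+2.5, 18.9+2.5] = [20.800,25.300,21.400]
diag = √(33.2²+33.2²+33.2²) = √3306.72 = 57.504


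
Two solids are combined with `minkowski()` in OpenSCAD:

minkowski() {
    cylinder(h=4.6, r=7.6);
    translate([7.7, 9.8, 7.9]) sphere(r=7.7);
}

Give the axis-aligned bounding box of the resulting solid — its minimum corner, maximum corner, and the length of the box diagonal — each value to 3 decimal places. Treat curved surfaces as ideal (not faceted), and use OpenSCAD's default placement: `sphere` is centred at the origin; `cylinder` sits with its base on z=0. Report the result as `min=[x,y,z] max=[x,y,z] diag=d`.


min=[-7.600,-5.500,0.200] max=[23.000,25.100,20.200] diag=47.673

A = translate([7.7, 9.8, 7.9]) sphere(r=7.7) → bbox [0,2.1,0.2] .. [15.4,17.5,15.6]
B = cylinder(h=4.6, r=7.6) → bbox [-7.6,-7.6,0] .. [7.6,7.6,4.6]
lo = A.lo+B.lo = [0-7.6, 2.1-7.6, 0.2+0] = [-7.600,-5.500,0.200]
hi = A.hi+B.hi = [15.4+7.6, 17.5+7.6, 15.6+4.6] = [23.000,25.100,20.200]
diag = √(30.6²+30.6²+20²) = √2272.72 = 47.673


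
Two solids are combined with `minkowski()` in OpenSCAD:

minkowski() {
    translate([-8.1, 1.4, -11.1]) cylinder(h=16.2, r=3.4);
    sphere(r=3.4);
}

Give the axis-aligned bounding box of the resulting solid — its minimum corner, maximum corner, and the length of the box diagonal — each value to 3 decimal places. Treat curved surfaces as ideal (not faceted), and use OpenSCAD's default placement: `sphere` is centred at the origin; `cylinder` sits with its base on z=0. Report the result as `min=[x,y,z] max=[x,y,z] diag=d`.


min=[-14.900,-5.400,-14.500] max=[-1.300,8.200,8.500] diag=29.982

A = translate([-8.1, 1.4, -11.1]) cylinder(h=16.2, r=3.4) → bbox [-11.5,-2,-11.1] .. [-4.7,4.8,5.1]
B = sphere(r=3.4) → bbox [-3.4,-3.4,-3.4] .. [3.4,3.4,3.4]
lo = A.lo+B.lo = [-11.5-3.4, -2-3.4, -11.1-3.4] = [-14.900,-5.400,-14.500]
hi = A.hi+B.hi = [-4.7+3.4, 4.8+3.4, 5.1+3.4] = [-1.300,8.200,8.500]
diag = √(13.6²+13.6²+23²) = √898.92 = 29.982


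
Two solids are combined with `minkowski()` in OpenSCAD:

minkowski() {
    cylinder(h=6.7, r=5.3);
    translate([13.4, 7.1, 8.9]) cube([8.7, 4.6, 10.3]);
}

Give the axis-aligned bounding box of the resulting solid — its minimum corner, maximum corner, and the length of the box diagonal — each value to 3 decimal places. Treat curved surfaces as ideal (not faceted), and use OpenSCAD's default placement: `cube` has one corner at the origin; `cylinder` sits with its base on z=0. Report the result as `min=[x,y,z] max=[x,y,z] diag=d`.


A = translate([13.4, 7.1, 8.9]) cube([8.7, 4.6, 10.3]) → bbox [13.4,7.1,8.9] .. [22.1,11.7,19.2]
B = cylinder(h=6.7, r=5.3) → bbox [-5.3,-5.3,0] .. [5.3,5.3,6.7]
lo = A.lo+B.lo = [13.4-5.3, 7.1-5.3, 8.9+0] = [8.100,1.800,8.900]
hi = A.hi+B.hi = [22.1+5.3, 11.7+5.3, 19.2+6.7] = [27.400,17.000,25.900]
diag = √(19.3²+15.2²+17²) = √892.53 = 29.875

min=[8.100,1.800,8.900] max=[27.400,17.000,25.900] diag=29.875


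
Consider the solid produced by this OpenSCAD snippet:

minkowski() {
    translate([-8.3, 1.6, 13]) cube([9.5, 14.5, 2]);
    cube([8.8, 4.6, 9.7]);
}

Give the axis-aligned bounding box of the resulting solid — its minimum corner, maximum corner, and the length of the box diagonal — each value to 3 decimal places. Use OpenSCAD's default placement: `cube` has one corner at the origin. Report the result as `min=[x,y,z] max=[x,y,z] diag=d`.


A = translate([-8.3, 1.6, 13]) cube([9.5, 14.5, 2]) → bbox [-8.3,1.6,13] .. [1.2,16.1,15]
B = cube([8.8, 4.6, 9.7]) → bbox [0,0,0] .. [8.8,4.6,9.7]
lo = A.lo+B.lo = [-8.3+0, 1.6+0, 13+0] = [-8.300,1.600,13.000]
hi = A.hi+B.hi = [1.2+8.8, 16.1+4.6, 15+9.7] = [10.000,20.700,24.700]
diag = √(18.3²+19.1²+11.7²) = √836.59 = 28.924

min=[-8.300,1.600,13.000] max=[10.000,20.700,24.700] diag=28.924


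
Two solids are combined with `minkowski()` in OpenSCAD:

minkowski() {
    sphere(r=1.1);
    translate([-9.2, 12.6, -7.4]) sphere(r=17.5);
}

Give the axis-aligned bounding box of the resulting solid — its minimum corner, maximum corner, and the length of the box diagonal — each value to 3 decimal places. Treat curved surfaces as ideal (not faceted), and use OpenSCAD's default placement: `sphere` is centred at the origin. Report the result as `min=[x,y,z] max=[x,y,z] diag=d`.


min=[-27.800,-6.000,-26.000] max=[9.400,31.200,11.200] diag=64.432

A = translate([-9.2, 12.6, -7.4]) sphere(r=17.5) → bbox [-26.7,-4.9,-24.9] .. [8.3,30.1,10.1]
B = sphere(r=1.1) → bbox [-1.1,-1.1,-1.1] .. [1.1,1.1,1.1]
lo = A.lo+B.lo = [-26.7-1.1, -4.9-1.1, -24.9-1.1] = [-27.800,-6.000,-26.000]
hi = A.hi+B.hi = [8.3+1.1, 30.1+1.1, 10.1+1.1] = [9.400,31.200,11.200]
diag = √(37.2²+37.2²+37.2²) = √4151.52 = 64.432


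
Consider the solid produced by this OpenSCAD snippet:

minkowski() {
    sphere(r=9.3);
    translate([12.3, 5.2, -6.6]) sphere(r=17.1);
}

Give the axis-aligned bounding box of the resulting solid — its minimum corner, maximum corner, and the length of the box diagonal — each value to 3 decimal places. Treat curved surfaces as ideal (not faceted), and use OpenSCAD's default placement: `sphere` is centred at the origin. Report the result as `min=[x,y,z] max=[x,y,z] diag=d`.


min=[-14.100,-21.200,-33.000] max=[38.700,31.600,19.800] diag=91.452

A = translate([12.3, 5.2, -6.6]) sphere(r=17.1) → bbox [-4.8,-11.9,-23.7] .. [29.4,22.3,10.5]
B = sphere(r=9.3) → bbox [-9.3,-9.3,-9.3] .. [9.3,9.3,9.3]
lo = A.lo+B.lo = [-4.8-9.3, -11.9-9.3, -23.7-9.3] = [-14.100,-21.200,-33.000]
hi = A.hi+B.hi = [29.4+9.3, 22.3+9.3, 10.5+9.3] = [38.700,31.600,19.800]
diag = √(52.8²+52.8²+52.8²) = √8363.52 = 91.452


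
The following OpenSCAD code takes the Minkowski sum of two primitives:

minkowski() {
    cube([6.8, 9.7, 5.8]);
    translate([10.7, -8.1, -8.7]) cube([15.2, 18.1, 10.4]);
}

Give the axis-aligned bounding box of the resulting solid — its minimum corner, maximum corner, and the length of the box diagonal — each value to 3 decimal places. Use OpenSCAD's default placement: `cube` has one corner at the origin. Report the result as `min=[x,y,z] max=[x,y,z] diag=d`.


min=[10.700,-8.100,-8.700] max=[32.700,19.700,7.500] diag=38.978

A = translate([10.7, -8.1, -8.7]) cube([15.2, 18.1, 10.4]) → bbox [10.7,-8.1,-8.7] .. [25.9,10,1.7]
B = cube([6.8, 9.7, 5.8]) → bbox [0,0,0] .. [6.8,9.7,5.8]
lo = A.lo+B.lo = [10.7+0, -8.1+0, -8.7+0] = [10.700,-8.100,-8.700]
hi = A.hi+B.hi = [25.9+6.8, 10+9.7, 1.7+5.8] = [32.700,19.700,7.500]
diag = √(22²+27.8²+16.2²) = √1519.28 = 38.978


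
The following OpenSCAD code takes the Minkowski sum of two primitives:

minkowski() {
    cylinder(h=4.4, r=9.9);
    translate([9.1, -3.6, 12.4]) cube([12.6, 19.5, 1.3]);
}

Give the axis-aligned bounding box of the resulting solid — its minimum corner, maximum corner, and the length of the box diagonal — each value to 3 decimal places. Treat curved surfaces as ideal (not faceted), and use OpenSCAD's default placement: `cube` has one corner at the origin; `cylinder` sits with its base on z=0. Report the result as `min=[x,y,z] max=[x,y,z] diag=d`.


min=[-0.800,-13.500,12.400] max=[31.600,25.800,18.100] diag=51.252

A = translate([9.1, -3.6, 12.4]) cube([12.6, 19.5, 1.3]) → bbox [9.1,-3.6,12.4] .. [21.7,15.9,13.7]
B = cylinder(h=4.4, r=9.9) → bbox [-9.9,-9.9,0] .. [9.9,9.9,4.4]
lo = A.lo+B.lo = [9.1-9.9, -3.6-9.9, 12.4+0] = [-0.800,-13.500,12.400]
hi = A.hi+B.hi = [21.7+9.9, 15.9+9.9, 13.7+4.4] = [31.600,25.800,18.100]
diag = √(32.4²+39.3²+5.7²) = √2626.74 = 51.252


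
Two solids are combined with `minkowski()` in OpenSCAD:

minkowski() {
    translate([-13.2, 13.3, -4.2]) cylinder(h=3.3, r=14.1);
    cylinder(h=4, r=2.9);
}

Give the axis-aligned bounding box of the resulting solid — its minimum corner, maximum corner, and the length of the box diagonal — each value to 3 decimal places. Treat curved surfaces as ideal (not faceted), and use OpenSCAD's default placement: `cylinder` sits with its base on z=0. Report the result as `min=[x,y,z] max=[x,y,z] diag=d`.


min=[-30.200,-3.700,-4.200] max=[3.800,30.300,3.100] diag=48.634

A = translate([-13.2, 13.3, -4.2]) cylinder(h=3.3, r=14.1) → bbox [-27.3,-0.8,-4.2] .. [0.9,27.4,-0.9]
B = cylinder(h=4, r=2.9) → bbox [-2.9,-2.9,0] .. [2.9,2.9,4]
lo = A.lo+B.lo = [-27.3-2.9, -0.8-2.9, -4.2+0] = [-30.200,-3.700,-4.200]
hi = A.hi+B.hi = [0.9+2.9, 27.4+2.9, -0.9+4] = [3.800,30.300,3.100]
diag = √(34²+34²+7.3²) = √2365.29 = 48.634


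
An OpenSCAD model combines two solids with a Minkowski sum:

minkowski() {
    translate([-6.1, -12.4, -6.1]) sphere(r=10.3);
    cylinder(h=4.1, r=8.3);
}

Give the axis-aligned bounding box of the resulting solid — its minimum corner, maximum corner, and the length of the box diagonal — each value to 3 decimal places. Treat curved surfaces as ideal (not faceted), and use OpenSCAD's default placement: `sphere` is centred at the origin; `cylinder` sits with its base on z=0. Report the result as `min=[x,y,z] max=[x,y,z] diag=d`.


min=[-24.700,-31.000,-16.400] max=[12.500,6.200,8.300] diag=58.119

A = translate([-6.1, -12.4, -6.1]) sphere(r=10.3) → bbox [-16.4,-22.7,-16.4] .. [4.2,-2.1,4.2]
B = cylinder(h=4.1, r=8.3) → bbox [-8.3,-8.3,0] .. [8.3,8.3,4.1]
lo = A.lo+B.lo = [-16.4-8.3, -22.7-8.3, -16.4+0] = [-24.700,-31.000,-16.400]
hi = A.hi+B.hi = [4.2+8.3, -2.1+8.3, 4.2+4.1] = [12.500,6.200,8.300]
diag = √(37.2²+37.2²+24.7²) = √3377.77 = 58.119


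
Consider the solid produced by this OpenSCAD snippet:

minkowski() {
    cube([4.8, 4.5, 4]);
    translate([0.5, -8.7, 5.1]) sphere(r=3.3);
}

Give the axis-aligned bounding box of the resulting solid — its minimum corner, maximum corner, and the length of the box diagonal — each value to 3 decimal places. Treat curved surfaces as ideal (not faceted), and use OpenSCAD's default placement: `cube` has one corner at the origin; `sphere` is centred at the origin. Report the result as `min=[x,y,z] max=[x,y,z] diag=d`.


min=[-2.800,-12.000,1.800] max=[8.600,-0.900,12.400] diag=19.119

A = translate([0.5, -8.7, 5.1]) sphere(r=3.3) → bbox [-2.8,-12,1.8] .. [3.8,-5.4,8.4]
B = cube([4.8, 4.5, 4]) → bbox [0,0,0] .. [4.8,4.5,4]
lo = A.lo+B.lo = [-2.8+0, -12+0, 1.8+0] = [-2.800,-12.000,1.800]
hi = A.hi+B.hi = [3.8+4.8, -5.4+4.5, 8.4+4] = [8.600,-0.900,12.400]
diag = √(11.4²+11.1²+10.6²) = √365.53 = 19.119


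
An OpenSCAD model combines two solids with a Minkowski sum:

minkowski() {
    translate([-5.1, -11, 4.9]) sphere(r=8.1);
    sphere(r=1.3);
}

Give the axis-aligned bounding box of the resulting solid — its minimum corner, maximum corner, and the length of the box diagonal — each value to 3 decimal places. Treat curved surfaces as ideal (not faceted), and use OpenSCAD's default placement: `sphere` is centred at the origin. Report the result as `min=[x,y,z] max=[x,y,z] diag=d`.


min=[-14.500,-20.400,-4.500] max=[4.300,-1.600,14.300] diag=32.563

A = translate([-5.1, -11, 4.9]) sphere(r=8.1) → bbox [-13.2,-19.1,-3.2] .. [3,-2.9,13]
B = sphere(r=1.3) → bbox [-1.3,-1.3,-1.3] .. [1.3,1.3,1.3]
lo = A.lo+B.lo = [-13.2-1.3, -19.1-1.3, -3.2-1.3] = [-14.500,-20.400,-4.500]
hi = A.hi+B.hi = [3+1.3, -2.9+1.3, 13+1.3] = [4.300,-1.600,14.300]
diag = √(18.8²+18.8²+18.8²) = √1060.32 = 32.563


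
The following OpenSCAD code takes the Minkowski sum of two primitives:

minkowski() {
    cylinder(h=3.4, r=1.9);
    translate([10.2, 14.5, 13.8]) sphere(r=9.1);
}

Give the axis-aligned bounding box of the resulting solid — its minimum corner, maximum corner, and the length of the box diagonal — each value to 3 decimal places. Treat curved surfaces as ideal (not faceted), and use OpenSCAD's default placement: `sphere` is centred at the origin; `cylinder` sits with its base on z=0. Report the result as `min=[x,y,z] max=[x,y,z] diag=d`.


A = translate([10.2, 14.5, 13.8]) sphere(r=9.1) → bbox [1.1,5.4,4.7] .. [19.3,23.6,22.9]
B = cylinder(h=3.4, r=1.9) → bbox [-1.9,-1.9,0] .. [1.9,1.9,3.4]
lo = A.lo+B.lo = [1.1-1.9, 5.4-1.9, 4.7+0] = [-0.800,3.500,4.700]
hi = A.hi+B.hi = [19.3+1.9, 23.6+1.9, 22.9+3.4] = [21.200,25.500,26.300]
diag = √(22²+22²+21.6²) = √1434.56 = 37.876

min=[-0.800,3.500,4.700] max=[21.200,25.500,26.300] diag=37.876


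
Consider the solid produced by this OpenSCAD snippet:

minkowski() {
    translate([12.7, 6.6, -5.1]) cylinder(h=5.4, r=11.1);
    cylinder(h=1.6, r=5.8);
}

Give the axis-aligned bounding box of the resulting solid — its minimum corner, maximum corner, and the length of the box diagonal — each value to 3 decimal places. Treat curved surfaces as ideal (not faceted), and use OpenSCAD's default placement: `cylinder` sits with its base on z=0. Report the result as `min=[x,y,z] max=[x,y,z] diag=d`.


min=[-4.200,-10.300,-5.100] max=[29.600,23.500,1.900] diag=48.310

A = translate([12.7, 6.6, -5.1]) cylinder(h=5.4, r=11.1) → bbox [1.6,-4.5,-5.1] .. [23.8,17.7,0.3]
B = cylinder(h=1.6, r=5.8) → bbox [-5.8,-5.8,0] .. [5.8,5.8,1.6]
lo = A.lo+B.lo = [1.6-5.8, -4.5-5.8, -5.1+0] = [-4.200,-10.300,-5.100]
hi = A.hi+B.hi = [23.8+5.8, 17.7+5.8, 0.3+1.6] = [29.600,23.500,1.900]
diag = √(33.8²+33.8²+7²) = √2333.88 = 48.310


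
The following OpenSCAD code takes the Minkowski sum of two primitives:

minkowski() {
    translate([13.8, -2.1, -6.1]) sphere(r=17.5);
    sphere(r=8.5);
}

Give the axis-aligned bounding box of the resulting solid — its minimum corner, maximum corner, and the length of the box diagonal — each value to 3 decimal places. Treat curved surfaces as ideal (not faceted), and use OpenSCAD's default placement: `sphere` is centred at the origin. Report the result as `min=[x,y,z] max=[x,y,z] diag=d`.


A = translate([13.8, -2.1, -6.1]) sphere(r=17.5) → bbox [-3.7,-19.6,-23.6] .. [31.3,15.4,11.4]
B = sphere(r=8.5) → bbox [-8.5,-8.5,-8.5] .. [8.5,8.5,8.5]
lo = A.lo+B.lo = [-3.7-8.5, -19.6-8.5, -23.6-8.5] = [-12.200,-28.100,-32.100]
hi = A.hi+B.hi = [31.3+8.5, 15.4+8.5, 11.4+8.5] = [39.800,23.900,19.900]
diag = √(52²+52²+52²) = √8112 = 90.067

min=[-12.200,-28.100,-32.100] max=[39.800,23.900,19.900] diag=90.067


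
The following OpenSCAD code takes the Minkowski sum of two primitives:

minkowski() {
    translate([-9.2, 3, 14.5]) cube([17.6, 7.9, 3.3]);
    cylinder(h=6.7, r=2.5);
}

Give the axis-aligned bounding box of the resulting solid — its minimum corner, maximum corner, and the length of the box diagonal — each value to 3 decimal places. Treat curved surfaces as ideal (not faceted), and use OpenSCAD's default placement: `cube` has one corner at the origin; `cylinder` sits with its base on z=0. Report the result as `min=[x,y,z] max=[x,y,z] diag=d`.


min=[-11.700,0.500,14.500] max=[10.900,13.400,24.500] diag=27.878

A = translate([-9.2, 3, 14.5]) cube([17.6, 7.9, 3.3]) → bbox [-9.2,3,14.5] .. [8.4,10.9,17.8]
B = cylinder(h=6.7, r=2.5) → bbox [-2.5,-2.5,0] .. [2.5,2.5,6.7]
lo = A.lo+B.lo = [-9.2-2.5, 3-2.5, 14.5+0] = [-11.700,0.500,14.500]
hi = A.hi+B.hi = [8.4+2.5, 10.9+2.5, 17.8+6.7] = [10.900,13.400,24.500]
diag = √(22.6²+12.9²+10²) = √777.17 = 27.878


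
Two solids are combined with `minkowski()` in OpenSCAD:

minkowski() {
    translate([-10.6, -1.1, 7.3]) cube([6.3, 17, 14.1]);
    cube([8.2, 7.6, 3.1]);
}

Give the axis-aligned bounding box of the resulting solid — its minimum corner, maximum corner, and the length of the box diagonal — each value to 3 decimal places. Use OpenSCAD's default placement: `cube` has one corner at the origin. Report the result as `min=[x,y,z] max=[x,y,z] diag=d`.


A = translate([-10.6, -1.1, 7.3]) cube([6.3, 17, 14.1]) → bbox [-10.6,-1.1,7.3] .. [-4.3,15.9,21.4]
B = cube([8.2, 7.6, 3.1]) → bbox [0,0,0] .. [8.2,7.6,3.1]
lo = A.lo+B.lo = [-10.6+0, -1.1+0, 7.3+0] = [-10.600,-1.100,7.300]
hi = A.hi+B.hi = [-4.3+8.2, 15.9+7.6, 21.4+3.1] = [3.900,23.500,24.500]
diag = √(14.5²+24.6²+17.2²) = √1111.25 = 33.335

min=[-10.600,-1.100,7.300] max=[3.900,23.500,24.500] diag=33.335


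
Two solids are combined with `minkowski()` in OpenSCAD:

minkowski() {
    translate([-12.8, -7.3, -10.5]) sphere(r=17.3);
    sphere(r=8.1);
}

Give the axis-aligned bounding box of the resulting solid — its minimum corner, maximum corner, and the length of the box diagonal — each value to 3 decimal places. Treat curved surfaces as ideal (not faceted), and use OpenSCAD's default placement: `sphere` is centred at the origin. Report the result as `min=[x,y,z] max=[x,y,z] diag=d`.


A = translate([-12.8, -7.3, -10.5]) sphere(r=17.3) → bbox [-30.1,-24.6,-27.8] .. [4.5,10,6.8]
B = sphere(r=8.1) → bbox [-8.1,-8.1,-8.1] .. [8.1,8.1,8.1]
lo = A.lo+B.lo = [-30.1-8.1, -24.6-8.1, -27.8-8.1] = [-38.200,-32.700,-35.900]
hi = A.hi+B.hi = [4.5+8.1, 10+8.1, 6.8+8.1] = [12.600,18.100,14.900]
diag = √(50.8²+50.8²+50.8²) = √7741.92 = 87.988

min=[-38.200,-32.700,-35.900] max=[12.600,18.100,14.900] diag=87.988


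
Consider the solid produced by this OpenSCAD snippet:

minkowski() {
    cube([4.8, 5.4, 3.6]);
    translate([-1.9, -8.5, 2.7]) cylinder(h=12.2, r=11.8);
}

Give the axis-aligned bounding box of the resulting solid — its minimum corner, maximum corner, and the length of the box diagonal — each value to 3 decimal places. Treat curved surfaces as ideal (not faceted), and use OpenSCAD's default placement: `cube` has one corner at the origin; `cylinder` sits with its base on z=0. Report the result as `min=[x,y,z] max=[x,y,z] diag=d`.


min=[-13.700,-20.300,2.700] max=[14.700,8.700,18.500] diag=43.557

A = translate([-1.9, -8.5, 2.7]) cylinder(h=12.2, r=11.8) → bbox [-13.7,-20.3,2.7] .. [9.9,3.3,14.9]
B = cube([4.8, 5.4, 3.6]) → bbox [0,0,0] .. [4.8,5.4,3.6]
lo = A.lo+B.lo = [-13.7+0, -20.3+0, 2.7+0] = [-13.700,-20.300,2.700]
hi = A.hi+B.hi = [9.9+4.8, 3.3+5.4, 14.9+3.6] = [14.700,8.700,18.500]
diag = √(28.4²+29²+15.8²) = √1897.2 = 43.557


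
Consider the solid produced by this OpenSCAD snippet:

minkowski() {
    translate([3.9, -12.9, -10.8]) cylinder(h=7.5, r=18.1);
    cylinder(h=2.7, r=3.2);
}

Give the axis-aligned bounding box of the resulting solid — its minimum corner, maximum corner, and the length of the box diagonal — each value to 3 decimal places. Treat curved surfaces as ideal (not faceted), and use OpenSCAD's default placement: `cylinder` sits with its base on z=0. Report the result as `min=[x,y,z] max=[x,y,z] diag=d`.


min=[-17.400,-34.200,-10.800] max=[25.200,8.400,-0.600] diag=61.103

A = translate([3.9, -12.9, -10.8]) cylinder(h=7.5, r=18.1) → bbox [-14.2,-31,-10.8] .. [22,5.2,-3.3]
B = cylinder(h=2.7, r=3.2) → bbox [-3.2,-3.2,0] .. [3.2,3.2,2.7]
lo = A.lo+B.lo = [-14.2-3.2, -31-3.2, -10.8+0] = [-17.400,-34.200,-10.800]
hi = A.hi+B.hi = [22+3.2, 5.2+3.2, -3.3+2.7] = [25.200,8.400,-0.600]
diag = √(42.6²+42.6²+10.2²) = √3733.56 = 61.103


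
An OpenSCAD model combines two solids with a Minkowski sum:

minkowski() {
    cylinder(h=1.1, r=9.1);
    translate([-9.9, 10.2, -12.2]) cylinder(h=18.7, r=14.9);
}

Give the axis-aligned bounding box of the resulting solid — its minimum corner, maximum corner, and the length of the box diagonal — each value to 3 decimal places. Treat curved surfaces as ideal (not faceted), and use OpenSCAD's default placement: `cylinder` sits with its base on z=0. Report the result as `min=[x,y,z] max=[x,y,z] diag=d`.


min=[-33.900,-13.800,-12.200] max=[14.100,34.200,7.600] diag=70.711

A = translate([-9.9, 10.2, -12.2]) cylinder(h=18.7, r=14.9) → bbox [-24.8,-4.7,-12.2] .. [5,25.1,6.5]
B = cylinder(h=1.1, r=9.1) → bbox [-9.1,-9.1,0] .. [9.1,9.1,1.1]
lo = A.lo+B.lo = [-24.8-9.1, -4.7-9.1, -12.2+0] = [-33.900,-13.800,-12.200]
hi = A.hi+B.hi = [5+9.1, 25.1+9.1, 6.5+1.1] = [14.100,34.200,7.600]
diag = √(48²+48²+19.8²) = √5000.04 = 70.711


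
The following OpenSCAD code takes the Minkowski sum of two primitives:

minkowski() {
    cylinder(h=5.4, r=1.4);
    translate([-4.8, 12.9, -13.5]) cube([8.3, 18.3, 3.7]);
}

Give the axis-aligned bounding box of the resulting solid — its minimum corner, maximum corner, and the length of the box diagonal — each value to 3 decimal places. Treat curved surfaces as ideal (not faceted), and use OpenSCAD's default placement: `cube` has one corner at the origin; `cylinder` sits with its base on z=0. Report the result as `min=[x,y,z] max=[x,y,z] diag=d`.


A = translate([-4.8, 12.9, -13.5]) cube([8.3, 18.3, 3.7]) → bbox [-4.8,12.9,-13.5] .. [3.5,31.2,-9.8]
B = cylinder(h=5.4, r=1.4) → bbox [-1.4,-1.4,0] .. [1.4,1.4,5.4]
lo = A.lo+B.lo = [-4.8-1.4, 12.9-1.4, -13.5+0] = [-6.200,11.500,-13.500]
hi = A.hi+B.hi = [3.5+1.4, 31.2+1.4, -9.8+5.4] = [4.900,32.600,-4.400]
diag = √(11.1²+21.1²+9.1²) = √651.23 = 25.519

min=[-6.200,11.500,-13.500] max=[4.900,32.600,-4.400] diag=25.519


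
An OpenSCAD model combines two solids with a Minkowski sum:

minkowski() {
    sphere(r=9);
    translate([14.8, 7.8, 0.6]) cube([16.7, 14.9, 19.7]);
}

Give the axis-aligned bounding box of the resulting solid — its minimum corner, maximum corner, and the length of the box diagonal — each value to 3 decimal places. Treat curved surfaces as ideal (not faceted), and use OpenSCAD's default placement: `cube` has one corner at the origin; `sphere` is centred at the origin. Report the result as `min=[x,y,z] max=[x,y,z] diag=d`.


A = translate([14.8, 7.8, 0.6]) cube([16.7, 14.9, 19.7]) → bbox [14.8,7.8,0.6] .. [31.5,22.7,20.3]
B = sphere(r=9) → bbox [-9,-9,-9] .. [9,9,9]
lo = A.lo+B.lo = [14.8-9, 7.8-9, 0.6-9] = [5.800,-1.200,-8.400]
hi = A.hi+B.hi = [31.5+9, 22.7+9, 20.3+9] = [40.500,31.700,29.300]
diag = √(34.7²+32.9²+37.7²) = √3707.79 = 60.892

min=[5.800,-1.200,-8.400] max=[40.500,31.700,29.300] diag=60.892
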